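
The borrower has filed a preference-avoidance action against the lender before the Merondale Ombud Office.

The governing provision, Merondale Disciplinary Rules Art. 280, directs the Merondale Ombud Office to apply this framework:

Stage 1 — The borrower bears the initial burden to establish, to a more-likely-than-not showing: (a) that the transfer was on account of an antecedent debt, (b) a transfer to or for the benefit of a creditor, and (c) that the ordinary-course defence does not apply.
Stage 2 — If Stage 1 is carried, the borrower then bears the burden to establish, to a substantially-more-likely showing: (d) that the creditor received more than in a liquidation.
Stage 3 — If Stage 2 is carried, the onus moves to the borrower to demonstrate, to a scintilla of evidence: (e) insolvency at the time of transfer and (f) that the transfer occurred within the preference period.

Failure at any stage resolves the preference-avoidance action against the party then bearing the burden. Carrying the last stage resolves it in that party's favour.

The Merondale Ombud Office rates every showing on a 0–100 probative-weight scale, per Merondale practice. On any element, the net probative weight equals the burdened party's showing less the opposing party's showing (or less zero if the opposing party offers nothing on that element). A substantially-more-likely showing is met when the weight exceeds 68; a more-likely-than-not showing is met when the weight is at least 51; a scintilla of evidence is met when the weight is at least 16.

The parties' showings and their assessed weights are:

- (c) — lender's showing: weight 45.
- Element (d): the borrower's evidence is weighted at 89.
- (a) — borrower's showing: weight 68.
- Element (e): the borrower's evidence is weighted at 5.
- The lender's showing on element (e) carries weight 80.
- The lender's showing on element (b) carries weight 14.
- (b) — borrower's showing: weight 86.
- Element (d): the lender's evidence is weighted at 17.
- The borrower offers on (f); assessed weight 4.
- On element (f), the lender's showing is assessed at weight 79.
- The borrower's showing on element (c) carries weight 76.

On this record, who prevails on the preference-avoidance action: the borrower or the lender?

At Stage 1 the borrower must meet a more-likely-than-not showing (weight is at least 51): on (a) the weight is 68, which does reach 51, so (a) meets the standard; on (b) the weight is 86 less the opposing 14 gives net 72, which does reach 51, so (b) meets the standard; on (c) the weight is 76 less the opposing 45 gives net 31, which does not reach 51, so (c) does not meet the standard.
  Stage 1 not carried; the borrower fails its burden.
So the lender prevails.

lender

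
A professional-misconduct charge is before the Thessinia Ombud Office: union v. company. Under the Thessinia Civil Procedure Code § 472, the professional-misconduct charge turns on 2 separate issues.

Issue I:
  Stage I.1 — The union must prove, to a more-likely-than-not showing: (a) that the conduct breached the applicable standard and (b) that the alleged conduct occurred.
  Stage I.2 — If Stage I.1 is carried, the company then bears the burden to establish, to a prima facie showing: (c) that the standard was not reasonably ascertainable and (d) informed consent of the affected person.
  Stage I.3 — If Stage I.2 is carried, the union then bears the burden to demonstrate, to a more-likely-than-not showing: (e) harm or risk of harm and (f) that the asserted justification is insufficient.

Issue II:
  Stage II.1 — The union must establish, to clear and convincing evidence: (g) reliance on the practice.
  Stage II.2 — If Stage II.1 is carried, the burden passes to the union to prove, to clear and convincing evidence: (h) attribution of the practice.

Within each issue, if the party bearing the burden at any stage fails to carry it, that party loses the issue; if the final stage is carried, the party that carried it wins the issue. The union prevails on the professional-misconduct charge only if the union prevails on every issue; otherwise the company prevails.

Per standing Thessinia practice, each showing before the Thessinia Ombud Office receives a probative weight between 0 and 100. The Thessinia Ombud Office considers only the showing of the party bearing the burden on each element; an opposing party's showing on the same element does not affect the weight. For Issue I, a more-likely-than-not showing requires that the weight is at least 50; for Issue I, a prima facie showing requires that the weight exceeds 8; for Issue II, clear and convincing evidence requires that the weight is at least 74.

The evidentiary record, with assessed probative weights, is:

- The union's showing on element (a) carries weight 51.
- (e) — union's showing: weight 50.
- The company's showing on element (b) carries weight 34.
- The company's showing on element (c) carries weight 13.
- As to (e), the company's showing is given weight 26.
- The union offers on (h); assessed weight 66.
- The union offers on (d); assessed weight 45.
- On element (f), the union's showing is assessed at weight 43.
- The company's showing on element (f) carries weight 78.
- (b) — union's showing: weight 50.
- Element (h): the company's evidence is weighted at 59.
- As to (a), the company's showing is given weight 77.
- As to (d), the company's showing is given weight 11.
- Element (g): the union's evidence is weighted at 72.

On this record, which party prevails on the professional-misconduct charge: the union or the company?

— Issue I —
At Stage I.1 the union must meet a more-likely-than-not showing (weight is at least 50): on (a) the weight is 51 (the company's 77 is given no effect), which does reach 50, so (a) meets the standard; on (b) the weight is 50 (the company's 34 is given no effect), ≥ 50, so (b) meets the standard.
  Stage I.1 is satisfied; the onus moves to the company.
At Stage I.2 the company must meet a prima facie showing (weight exceeds 8): on (c) the weight is 13, which does exceed 8, so (c) meets the standard; on (d) the weight is 11 (the union's 45 is given no effect), which does exceed 8, so (d) meets the standard.
  All elements met. The burden passes to the union.
At Stage I.3 the union must meet a more-likely-than-not showing (weight is at least 50): on (e) the weight is 50 (the company's 26 is given no effect), ≥ 50, so (e) meets the standard; on (f) the weight is 43 (the company's 78 is given no effect), < 50, so (f) does not meet the standard.
  The union does not carry Stage I.3.
The company prevails on this issue.
— Issue II —
Stage II.1 (union, clear and convincing evidence, weight is at least 74): (g) 72 < 74 — fails.
  Stage II.1 not carried; the union fails its burden.
So the company prevails on this issue.
Per-issue: Issue I → company; Issue II → company. The union must prevail on every issue; overall, the company prevails.

company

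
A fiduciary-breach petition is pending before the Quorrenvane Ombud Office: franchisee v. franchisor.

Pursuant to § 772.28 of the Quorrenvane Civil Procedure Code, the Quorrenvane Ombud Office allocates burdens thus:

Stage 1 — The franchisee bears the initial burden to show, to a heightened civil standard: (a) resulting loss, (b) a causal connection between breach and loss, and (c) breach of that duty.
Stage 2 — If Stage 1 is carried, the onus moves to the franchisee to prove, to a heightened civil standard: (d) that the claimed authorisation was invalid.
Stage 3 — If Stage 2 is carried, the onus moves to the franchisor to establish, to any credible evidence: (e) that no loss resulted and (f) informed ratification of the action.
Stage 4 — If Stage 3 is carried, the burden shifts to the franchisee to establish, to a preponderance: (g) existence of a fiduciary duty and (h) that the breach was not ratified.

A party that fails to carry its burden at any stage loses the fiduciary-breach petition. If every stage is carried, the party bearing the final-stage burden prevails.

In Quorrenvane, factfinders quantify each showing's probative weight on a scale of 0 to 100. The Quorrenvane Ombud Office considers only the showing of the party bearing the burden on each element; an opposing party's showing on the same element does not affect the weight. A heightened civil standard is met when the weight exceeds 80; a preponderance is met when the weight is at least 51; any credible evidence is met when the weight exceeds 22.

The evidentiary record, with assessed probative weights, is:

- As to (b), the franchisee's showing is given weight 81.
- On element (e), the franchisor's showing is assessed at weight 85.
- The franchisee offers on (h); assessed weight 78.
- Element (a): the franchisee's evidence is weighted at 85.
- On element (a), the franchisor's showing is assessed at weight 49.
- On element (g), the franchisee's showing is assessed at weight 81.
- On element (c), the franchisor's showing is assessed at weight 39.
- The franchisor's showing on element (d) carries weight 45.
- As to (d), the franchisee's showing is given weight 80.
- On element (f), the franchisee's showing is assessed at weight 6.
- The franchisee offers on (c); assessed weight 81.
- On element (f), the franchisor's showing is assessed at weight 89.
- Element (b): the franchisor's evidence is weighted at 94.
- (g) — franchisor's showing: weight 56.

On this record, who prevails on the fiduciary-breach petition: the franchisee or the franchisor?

franchisor

At Stage 1 the franchisee must meet a heightened civil standard (weight exceeds 80): on (a) the weight is 85 (the franchisor's 49 is given no effect), which does exceed 80, so (a) meets the standard; on (b) the weight is 81 (the franchisor's 94 is given no effect), which does exceed 80, so (b) meets the standard; on (c) the weight is 81 (the franchisor's 39 is given no effect), which does exceed 80, so (c) meets the standard.
  Stage 1 carried; the burden remains with the franchisee.
At Stage 2 the franchisee must meet a heightened civil standard (weight exceeds 80): on (d) the weight is 80 (the franchisor's 45 is given no effect), which does not exceed 80, so (d) does not meet the standard.
  Stage 2 not carried; the franchisee fails its burden.
The analysis ends at Stage 2; the franchisor prevails.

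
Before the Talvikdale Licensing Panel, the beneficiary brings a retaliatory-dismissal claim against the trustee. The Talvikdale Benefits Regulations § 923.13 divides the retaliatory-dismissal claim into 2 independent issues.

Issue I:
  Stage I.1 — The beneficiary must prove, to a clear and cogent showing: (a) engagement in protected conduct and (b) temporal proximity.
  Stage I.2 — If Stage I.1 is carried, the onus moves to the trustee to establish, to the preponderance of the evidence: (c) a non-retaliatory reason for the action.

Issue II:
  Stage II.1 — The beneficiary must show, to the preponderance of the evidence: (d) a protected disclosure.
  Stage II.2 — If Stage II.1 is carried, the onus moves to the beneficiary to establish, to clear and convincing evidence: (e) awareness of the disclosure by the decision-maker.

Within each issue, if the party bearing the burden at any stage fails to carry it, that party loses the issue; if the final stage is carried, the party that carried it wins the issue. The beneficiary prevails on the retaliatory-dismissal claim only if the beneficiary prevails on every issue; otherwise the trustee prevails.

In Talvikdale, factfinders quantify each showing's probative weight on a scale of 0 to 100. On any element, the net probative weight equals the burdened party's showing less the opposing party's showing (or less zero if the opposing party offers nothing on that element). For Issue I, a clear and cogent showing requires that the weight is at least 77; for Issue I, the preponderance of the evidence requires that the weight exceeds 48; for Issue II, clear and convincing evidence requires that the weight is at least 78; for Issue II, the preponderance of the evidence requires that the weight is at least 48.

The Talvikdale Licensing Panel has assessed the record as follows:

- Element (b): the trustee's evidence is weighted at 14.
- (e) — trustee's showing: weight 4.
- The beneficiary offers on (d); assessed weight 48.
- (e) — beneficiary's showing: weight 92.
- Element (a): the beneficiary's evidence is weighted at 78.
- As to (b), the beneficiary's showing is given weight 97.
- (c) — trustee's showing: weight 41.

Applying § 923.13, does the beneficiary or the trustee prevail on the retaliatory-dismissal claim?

— Issue I —
Stage I.1 (beneficiary, a clear and cogent showing, weight is at least 77): (a) 78 ≥ 77 — meets; (b) net 97−14=83 ≥ 77 — meets.
  All elements met. The burden passes to the trustee.
Stage I.2 (trustee, the preponderance of the evidence, weight exceeds 48): (c) 41 ≤ 48 — fails.
  Not every element is met, so the trustee fails to carry Stage I.2.
So the beneficiary prevails on this issue.
— Issue II —
Stage II.1 (beneficiary, the preponderance of the evidence, weight is at least 48): (d) 48 ≥ 48 — meets.
  Stage II.1 is satisfied; the beneficiary continues to bear the burden.
Stage II.2 (beneficiary, clear and convincing evidence, weight is at least 78): (e) net 92−4=88 ≥ 78 — meets.
  The beneficiary carries the last stage.
All stages carried — the beneficiary prevails on this issue.
Per-issue: Issue I → beneficiary; Issue II → beneficiary. The beneficiary must prevail on every issue; overall, the beneficiary prevails.

beneficiary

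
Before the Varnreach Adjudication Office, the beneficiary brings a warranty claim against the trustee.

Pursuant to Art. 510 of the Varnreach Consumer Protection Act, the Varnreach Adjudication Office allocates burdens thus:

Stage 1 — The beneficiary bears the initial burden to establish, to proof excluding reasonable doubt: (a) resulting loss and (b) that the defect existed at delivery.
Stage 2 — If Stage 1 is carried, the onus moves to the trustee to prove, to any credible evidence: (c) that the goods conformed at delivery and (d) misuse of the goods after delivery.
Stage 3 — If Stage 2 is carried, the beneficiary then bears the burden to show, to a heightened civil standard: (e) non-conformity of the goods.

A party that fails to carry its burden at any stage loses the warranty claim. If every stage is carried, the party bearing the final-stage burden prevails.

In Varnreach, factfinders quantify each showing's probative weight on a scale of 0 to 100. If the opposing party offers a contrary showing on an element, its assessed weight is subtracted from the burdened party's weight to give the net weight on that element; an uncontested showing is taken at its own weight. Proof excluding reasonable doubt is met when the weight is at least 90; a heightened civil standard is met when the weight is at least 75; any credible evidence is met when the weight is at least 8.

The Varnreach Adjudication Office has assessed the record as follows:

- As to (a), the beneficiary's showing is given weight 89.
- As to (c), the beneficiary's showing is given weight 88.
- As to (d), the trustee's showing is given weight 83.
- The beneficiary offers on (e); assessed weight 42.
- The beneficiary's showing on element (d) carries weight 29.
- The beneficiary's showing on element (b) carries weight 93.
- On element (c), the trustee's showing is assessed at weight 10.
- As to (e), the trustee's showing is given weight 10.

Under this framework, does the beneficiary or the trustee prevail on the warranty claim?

trustee

Stage 1 (beneficiary, proof excluding reasonable doubt, weight is at least 90): (a) 89 < 90 — fails; (b) 93 ≥ 90 — meets.
  Stage 1 not carried; the beneficiary fails its burden.
So the trustee prevails.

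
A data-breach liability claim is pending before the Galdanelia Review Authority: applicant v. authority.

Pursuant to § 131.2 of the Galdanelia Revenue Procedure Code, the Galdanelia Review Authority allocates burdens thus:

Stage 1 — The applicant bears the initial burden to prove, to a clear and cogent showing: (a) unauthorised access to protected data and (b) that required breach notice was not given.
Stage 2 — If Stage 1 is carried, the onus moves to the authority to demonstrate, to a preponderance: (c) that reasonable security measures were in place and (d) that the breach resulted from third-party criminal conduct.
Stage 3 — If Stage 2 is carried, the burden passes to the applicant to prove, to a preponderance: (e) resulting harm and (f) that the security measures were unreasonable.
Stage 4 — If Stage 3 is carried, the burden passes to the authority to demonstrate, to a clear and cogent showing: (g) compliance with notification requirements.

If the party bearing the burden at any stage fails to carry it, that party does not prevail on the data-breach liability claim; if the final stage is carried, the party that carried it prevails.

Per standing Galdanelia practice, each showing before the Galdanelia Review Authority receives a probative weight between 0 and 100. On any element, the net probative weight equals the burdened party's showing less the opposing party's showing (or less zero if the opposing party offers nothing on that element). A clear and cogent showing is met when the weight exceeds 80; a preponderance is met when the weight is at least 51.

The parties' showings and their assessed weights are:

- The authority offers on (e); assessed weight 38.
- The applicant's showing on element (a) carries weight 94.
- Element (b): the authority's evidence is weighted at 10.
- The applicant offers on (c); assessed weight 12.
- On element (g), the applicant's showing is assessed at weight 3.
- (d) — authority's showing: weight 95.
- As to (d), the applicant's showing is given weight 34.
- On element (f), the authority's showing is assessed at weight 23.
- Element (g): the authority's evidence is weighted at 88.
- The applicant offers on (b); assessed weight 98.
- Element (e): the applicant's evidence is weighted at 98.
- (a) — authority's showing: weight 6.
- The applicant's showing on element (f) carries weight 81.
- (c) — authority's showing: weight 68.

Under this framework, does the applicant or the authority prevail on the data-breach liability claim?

authority

Stage 1 — burden on applicant; standard: a clear and cogent showing (weight exceeds 80).
    (a): 94 − 6 = 88 > 80 [met]
    (b): 98 − 10 = 88 > 80 [met]
  Stage 1 is satisfied; the onus moves to the authority.
Stage 2 — burden on authority; standard: a preponderance (weight is at least 51).
    (c): 68 − 12 = 56 ≥ 51 [met]
    (d): 95 − 34 = 61 ≥ 51 [met]
  Stage 2 carried; the burden shifts to the applicant.
Stage 3 — burden on applicant; standard: a preponderance (weight is at least 51).
    (e): 98 − 38 = 60 ≥ 51 [met]
    (f): 81 − 23 = 58 ≥ 51 [met]
  Stage 3 is satisfied; the onus moves to the authority.
Stage 4 — burden on authority; standard: a clear and cogent showing (weight exceeds 80).
    (g): 88 − 3 = 85 > 80 [met]
  Stage 4 carried; the final stage is satisfied.
All stages carried — the authority prevails.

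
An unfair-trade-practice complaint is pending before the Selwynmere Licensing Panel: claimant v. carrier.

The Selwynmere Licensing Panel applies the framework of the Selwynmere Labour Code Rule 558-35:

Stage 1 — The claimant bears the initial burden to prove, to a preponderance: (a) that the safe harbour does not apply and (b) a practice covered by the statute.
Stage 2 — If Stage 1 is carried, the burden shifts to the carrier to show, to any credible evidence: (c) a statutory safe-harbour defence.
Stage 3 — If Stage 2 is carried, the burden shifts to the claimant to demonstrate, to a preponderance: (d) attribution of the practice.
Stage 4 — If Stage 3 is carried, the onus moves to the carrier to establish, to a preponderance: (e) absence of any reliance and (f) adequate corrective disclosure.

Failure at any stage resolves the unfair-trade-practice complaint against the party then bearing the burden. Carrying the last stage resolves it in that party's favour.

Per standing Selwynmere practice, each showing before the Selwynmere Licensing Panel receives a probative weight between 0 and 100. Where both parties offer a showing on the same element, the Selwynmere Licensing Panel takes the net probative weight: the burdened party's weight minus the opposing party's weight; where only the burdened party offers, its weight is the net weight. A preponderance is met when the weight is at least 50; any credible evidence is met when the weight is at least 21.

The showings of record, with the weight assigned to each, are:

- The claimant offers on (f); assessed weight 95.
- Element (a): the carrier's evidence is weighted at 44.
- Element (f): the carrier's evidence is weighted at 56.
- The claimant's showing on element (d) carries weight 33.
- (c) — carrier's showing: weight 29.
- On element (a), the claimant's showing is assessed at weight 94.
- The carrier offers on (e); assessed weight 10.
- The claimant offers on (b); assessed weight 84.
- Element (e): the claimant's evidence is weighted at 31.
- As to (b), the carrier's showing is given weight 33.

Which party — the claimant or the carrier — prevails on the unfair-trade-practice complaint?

At Stage 1 the claimant must meet a preponderance (weight is at least 50): on (a) the weight is 94 less the opposing 44 gives net 50, which does reach 50, so (a) meets the standard; on (b) the weight is 84 less the opposing 33 gives net 51, which does reach 50, so (b) meets the standard.
  Stage 1 is satisfied; the onus moves to the carrier.
At Stage 2 the carrier must meet any credible evidence (weight is at least 21): on (c) the weight is 29, which does reach 21, so (c) meets the standard.
  All elements met. The burden passes to the claimant.
At Stage 3 the claimant must meet a preponderance (weight is at least 50): on (d) the weight is 33, which does not reach 50, so (d) does not meet the standard.
  Stage 3 not carried; the claimant fails its burden.
The analysis ends at Stage 3; the carrier prevails.

carrier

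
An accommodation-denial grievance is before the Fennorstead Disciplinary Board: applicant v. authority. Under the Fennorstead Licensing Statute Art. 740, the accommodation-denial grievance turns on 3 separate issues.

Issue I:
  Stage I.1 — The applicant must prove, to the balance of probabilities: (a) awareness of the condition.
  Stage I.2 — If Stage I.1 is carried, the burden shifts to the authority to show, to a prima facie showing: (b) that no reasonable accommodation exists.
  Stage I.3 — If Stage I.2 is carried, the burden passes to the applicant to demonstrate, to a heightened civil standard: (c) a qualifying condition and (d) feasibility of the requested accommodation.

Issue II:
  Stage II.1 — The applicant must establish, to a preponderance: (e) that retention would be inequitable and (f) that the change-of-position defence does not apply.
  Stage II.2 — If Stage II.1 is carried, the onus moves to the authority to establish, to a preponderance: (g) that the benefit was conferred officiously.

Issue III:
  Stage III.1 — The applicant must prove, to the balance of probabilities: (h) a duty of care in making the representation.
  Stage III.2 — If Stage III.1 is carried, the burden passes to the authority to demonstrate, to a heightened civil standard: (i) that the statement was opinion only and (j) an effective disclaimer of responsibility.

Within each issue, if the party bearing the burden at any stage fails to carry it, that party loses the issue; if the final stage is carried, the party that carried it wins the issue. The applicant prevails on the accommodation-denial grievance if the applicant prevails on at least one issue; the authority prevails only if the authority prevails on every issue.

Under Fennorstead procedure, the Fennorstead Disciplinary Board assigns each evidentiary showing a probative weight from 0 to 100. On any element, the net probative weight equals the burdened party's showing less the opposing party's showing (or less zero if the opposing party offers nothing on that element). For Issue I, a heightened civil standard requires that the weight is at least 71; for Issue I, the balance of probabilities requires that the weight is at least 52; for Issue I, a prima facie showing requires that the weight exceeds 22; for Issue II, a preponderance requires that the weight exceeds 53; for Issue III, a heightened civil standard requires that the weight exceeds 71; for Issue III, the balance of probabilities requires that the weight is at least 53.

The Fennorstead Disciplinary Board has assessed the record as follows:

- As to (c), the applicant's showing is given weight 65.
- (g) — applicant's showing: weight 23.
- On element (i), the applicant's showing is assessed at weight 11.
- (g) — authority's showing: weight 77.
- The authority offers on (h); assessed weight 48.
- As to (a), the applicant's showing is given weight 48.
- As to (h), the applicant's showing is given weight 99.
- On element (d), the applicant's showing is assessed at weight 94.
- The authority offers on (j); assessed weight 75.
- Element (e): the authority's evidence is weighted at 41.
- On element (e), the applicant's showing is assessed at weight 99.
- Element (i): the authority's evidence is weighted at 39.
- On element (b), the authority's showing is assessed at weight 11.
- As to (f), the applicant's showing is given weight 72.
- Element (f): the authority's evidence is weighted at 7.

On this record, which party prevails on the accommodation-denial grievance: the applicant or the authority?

authority

— Issue I —
At Stage I.1 the applicant must meet the balance of probabilities (weight is at least 52): on (a) the weight is 48, which does not reach 52, so (a) does not meet the standard.
  The applicant does not carry Stage I.1.
The analysis ends at Stage I.1; the authority prevails on this issue.
— Issue II —
At Stage II.1 the applicant must meet a preponderance (weight exceeds 53): on (e) the weight is 99 less the opposing 41 gives net 58, which does exceed 53, so (e) meets the standard; on (f) the weight is 72 less the opposing 7 gives net 65, > 53, so (f) meets the standard.
  All elements met. The burden passes to the authority.
At Stage II.2 the authority must meet a preponderance (weight exceeds 53): on (g) the weight is 77 less the opposing 23 gives net 54, > 53, so (g) meets the standard.
  The authority carries the last stage.
With every stage satisfied, the authority prevails on this issue.
— Issue III —
Stage III.1 (applicant, the balance of probabilities, weight is at least 53): (h) net 99−48=51 < 53 — fails.
  Not every element is met, so the applicant fails to carry Stage III.1.
The authority prevails on this issue.
Per-issue: Issue I → authority; Issue II → authority; Issue III → authority. The applicant must prevail on at least one issue; overall, the authority prevails.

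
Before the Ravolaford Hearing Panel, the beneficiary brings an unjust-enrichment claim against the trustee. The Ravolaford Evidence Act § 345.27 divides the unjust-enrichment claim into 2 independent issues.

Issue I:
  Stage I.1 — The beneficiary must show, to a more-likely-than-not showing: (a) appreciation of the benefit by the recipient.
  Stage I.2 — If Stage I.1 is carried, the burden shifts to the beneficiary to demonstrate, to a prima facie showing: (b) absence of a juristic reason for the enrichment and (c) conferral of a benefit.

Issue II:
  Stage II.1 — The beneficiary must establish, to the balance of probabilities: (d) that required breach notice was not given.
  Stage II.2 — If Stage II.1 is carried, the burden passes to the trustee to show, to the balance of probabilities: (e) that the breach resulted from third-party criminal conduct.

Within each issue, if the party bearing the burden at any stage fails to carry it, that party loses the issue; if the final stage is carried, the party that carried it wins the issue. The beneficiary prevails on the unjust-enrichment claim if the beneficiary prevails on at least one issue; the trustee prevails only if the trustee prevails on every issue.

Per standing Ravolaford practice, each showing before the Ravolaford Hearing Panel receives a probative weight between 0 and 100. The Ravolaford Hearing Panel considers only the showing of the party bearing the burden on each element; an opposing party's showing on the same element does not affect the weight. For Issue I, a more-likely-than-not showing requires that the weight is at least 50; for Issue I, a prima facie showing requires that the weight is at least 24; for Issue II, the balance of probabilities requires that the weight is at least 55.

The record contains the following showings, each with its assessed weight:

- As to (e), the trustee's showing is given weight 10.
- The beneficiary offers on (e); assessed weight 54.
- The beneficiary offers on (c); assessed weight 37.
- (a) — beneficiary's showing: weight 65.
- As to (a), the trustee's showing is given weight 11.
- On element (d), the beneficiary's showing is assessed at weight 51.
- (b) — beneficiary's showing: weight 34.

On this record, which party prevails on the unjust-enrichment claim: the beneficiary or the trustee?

— Issue I —
Stage I.1 (beneficiary, a more-likely-than-not showing, weight is at least 50): (a) 65 (trustee's 11 disregarded) ≥ 50 — meets.
  All elements met. The beneficiary retains the burden for Stage I.2.
Stage I.2 (beneficiary, a prima facie showing, weight is at least 24): (b) 34 ≥ 24 — meets; (c) 37 ≥ 24 — meets.
  The beneficiary carries the last stage.
All stages carried — the beneficiary prevails on this issue.
— Issue II —
Stage II.1 (beneficiary, the balance of probabilities, weight is at least 55): (d) 51 < 55 — fails.
  Stage II.1 not carried; the beneficiary fails its burden.
The analysis ends at Stage II.1; the trustee prevails on this issue.
Per-issue: Issue I → beneficiary; Issue II → trustee. The beneficiary must prevail on at least one issue; overall, the beneficiary prevails.

beneficiary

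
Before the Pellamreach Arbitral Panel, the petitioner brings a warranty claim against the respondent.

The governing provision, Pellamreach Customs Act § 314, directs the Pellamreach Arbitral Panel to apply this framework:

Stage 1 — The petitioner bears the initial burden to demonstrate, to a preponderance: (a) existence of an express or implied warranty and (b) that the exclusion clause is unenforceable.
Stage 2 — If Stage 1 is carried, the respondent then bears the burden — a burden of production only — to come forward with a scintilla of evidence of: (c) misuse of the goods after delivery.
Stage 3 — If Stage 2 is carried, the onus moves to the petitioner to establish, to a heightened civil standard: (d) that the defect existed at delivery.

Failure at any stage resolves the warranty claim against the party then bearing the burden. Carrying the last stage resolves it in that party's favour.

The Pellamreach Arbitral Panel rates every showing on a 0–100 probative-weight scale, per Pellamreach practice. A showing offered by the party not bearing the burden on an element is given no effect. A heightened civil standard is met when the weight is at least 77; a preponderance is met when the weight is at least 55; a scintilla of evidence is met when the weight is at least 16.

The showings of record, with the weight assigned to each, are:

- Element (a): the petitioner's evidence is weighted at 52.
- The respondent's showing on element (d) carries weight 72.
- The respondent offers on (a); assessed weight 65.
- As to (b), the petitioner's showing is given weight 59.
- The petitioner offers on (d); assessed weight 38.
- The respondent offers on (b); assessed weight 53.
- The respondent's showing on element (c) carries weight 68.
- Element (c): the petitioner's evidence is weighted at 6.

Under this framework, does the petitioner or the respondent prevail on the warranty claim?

At Stage 1 the petitioner must meet a preponderance (weight is at least 55): on (a) the weight is 52 (the respondent's 65 is given no effect), < 55, so (a) does not meet the standard; on (b) the weight is 59 (the respondent's 53 is given no effect), ≥ 55, so (b) meets the standard.
  The petitioner does not carry Stage 1.
So the respondent prevails.

respondent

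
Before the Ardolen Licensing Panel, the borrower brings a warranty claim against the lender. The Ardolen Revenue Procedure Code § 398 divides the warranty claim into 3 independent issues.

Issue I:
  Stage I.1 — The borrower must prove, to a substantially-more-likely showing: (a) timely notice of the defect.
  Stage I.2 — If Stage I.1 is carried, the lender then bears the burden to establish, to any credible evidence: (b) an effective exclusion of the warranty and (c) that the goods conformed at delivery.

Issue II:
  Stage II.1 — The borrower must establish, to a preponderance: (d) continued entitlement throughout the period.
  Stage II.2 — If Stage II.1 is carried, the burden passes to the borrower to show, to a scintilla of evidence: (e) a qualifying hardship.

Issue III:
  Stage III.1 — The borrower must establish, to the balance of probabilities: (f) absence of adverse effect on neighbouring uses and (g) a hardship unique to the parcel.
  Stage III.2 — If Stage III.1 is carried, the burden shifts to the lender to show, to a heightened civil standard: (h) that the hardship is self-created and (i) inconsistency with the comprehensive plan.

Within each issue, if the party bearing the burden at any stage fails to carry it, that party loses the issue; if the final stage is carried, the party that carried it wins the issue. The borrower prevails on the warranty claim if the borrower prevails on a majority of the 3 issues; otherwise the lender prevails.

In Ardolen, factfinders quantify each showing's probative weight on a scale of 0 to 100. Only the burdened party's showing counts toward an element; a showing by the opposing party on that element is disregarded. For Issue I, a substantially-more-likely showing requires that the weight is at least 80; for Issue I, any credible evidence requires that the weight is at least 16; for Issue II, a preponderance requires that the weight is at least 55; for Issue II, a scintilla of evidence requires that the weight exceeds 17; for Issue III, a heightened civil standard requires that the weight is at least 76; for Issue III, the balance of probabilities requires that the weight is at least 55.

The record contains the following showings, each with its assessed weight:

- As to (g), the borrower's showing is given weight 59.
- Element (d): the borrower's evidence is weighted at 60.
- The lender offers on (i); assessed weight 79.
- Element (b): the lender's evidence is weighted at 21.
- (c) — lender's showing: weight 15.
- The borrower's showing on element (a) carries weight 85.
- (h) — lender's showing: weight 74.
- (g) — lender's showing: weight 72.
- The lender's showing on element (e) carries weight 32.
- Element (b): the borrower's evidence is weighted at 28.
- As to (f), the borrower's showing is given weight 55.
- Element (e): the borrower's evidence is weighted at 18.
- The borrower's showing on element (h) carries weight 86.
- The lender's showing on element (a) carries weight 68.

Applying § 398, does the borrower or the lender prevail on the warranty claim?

borrower

— Issue I —
At Stage I.1 the borrower must meet a substantially-more-likely showing (weight is at least 80): on (a) the weight is 85 (the lender's 68 is given no effect), which does reach 80, so (a) meets the standard.
  All elements met. The burden passes to the lender.
At Stage I.2 the lender must meet any credible evidence (weight is at least 16): on (b) the weight is 21 (the borrower's 28 is given no effect), ≥ 16, so (b) meets the standard; on (c) the weight is 15, < 16, so (c) does not meet the standard.
  The lender does not carry Stage I.2.
The borrower prevails on this issue.
— Issue II —
Stage II.1 (borrower, a preponderance, weight is at least 55): (d) 60 ≥ 55 — meets.
  Stage II.1 is satisfied; the borrower continues to bear the burden.
Stage II.2 (borrower, a scintilla of evidence, weight exceeds 17): (e) 18 (lender's 32 disregarded) > 17 — meets.
  The borrower carries the last stage.
With every stage satisfied, the borrower prevails on this issue.
— Issue III —
Stage III.1 — burden on borrower; standard: the balance of probabilities (weight is at least 55).
    (f): 55 ≥ 55 [met]
    (g): 59 (lender's 72 disregarded) ≥ 55 [met]
  The borrower carries Stage III.1; the lender now bears the burden.
Stage III.2 — burden on lender; standard: a heightened civil standard (weight is at least 76).
    (h): 74 (borrower's 86 disregarded) < 76 [not met]
    (i): 79 ≥ 76 [met]
  The lender does not carry Stage III.2.
The analysis ends at Stage III.2; the borrower prevails on this issue.
Per-issue: Issue I → borrower; Issue II → borrower; Issue III → borrower. The borrower must prevail on a majority of issues; overall, the borrower prevails.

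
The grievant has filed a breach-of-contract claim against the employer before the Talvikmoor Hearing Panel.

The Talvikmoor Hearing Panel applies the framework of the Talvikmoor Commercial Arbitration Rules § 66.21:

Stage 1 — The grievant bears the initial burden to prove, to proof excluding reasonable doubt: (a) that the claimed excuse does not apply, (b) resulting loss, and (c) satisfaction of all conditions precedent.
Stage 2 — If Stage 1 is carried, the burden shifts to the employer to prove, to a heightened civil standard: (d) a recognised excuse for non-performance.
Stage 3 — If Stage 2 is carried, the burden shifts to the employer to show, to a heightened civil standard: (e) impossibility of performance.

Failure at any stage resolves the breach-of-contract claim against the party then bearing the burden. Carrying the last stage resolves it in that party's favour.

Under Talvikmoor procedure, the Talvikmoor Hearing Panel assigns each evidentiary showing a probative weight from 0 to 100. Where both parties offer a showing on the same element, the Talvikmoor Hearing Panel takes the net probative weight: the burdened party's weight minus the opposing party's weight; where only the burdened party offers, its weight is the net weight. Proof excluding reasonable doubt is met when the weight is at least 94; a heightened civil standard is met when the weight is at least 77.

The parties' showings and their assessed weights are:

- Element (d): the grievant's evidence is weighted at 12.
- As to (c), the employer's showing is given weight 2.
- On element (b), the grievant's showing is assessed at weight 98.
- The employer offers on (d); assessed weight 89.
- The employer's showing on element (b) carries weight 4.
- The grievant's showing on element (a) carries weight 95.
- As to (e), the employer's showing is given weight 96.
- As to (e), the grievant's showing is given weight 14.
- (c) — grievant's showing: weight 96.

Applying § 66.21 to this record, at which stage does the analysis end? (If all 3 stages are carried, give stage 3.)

At Stage 1 the grievant must meet proof excluding reasonable doubt (weight is at least 94): on (a) the weight is 95, which does reach 94, so (a) meets the standard; on (b) the weight is 98 less the opposing 4 gives net 94, ≥ 94, so (b) meets the standard; on (c) the weight is 96 less the opposing 2 gives net 94, ≥ 94, so (c) meets the standard.
  All elements met. The burden passes to the employer.
At Stage 2 the employer must meet a heightened civil standard (weight is at least 77): on (d) the weight is 89 less the opposing 12 gives net 77, which does reach 77, so (d) meets the standard.
  Stage 2 is satisfied; the employer continues to bear the burden.
At Stage 3 the employer must meet a heightened civil standard (weight is at least 77): on (e) the weight is 96 less the opposing 14 gives net 82, which does reach 77, so (e) meets the standard.
  The employer carries the last stage.
Every stage carried; the employer prevails.

stage 3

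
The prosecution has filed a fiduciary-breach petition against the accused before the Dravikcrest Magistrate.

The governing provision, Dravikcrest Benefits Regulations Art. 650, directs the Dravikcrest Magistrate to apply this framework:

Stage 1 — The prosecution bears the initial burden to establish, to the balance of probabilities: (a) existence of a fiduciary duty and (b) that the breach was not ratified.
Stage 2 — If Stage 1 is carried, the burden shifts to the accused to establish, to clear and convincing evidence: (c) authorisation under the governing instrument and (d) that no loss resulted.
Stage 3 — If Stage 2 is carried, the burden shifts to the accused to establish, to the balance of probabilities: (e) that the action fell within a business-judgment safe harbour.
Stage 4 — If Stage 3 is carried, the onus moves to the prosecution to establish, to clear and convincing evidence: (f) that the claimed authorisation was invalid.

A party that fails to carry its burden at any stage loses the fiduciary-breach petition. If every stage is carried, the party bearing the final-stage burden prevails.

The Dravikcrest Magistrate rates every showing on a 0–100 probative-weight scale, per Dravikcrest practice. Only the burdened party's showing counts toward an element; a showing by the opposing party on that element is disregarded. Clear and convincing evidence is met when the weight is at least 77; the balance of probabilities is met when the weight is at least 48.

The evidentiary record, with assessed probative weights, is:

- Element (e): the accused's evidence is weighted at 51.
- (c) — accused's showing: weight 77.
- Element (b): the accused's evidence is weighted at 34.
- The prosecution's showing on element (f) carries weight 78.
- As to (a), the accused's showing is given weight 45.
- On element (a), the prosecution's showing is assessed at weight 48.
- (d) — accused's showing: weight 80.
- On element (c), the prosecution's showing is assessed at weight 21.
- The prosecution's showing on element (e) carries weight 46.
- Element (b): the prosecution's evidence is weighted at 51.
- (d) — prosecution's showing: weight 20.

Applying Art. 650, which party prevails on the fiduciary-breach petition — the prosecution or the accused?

prosecution

At Stage 1 the prosecution must meet the balance of probabilities (weight is at least 48): on (a) the weight is 48 (the accused's 45 is given no effect), ≥ 48, so (a) meets the standard; on (b) the weight is 51 (the accused's 34 is given no effect), ≥ 48, so (b) meets the standard.
  All elements met. The burden passes to the accused.
At Stage 2 the accused must meet clear and convincing evidence (weight is at least 77): on (c) the weight is 77 (the prosecution's 21 is given no effect), ≥ 77, so (c) meets the standard; on (d) the weight is 80 (the prosecution's 20 is given no effect), ≥ 77, so (d) meets the standard.
  All elements met. The accused retains the burden for Stage 3.
At Stage 3 the accused must meet the balance of probabilities (weight is at least 48): on (e) the weight is 51 (the prosecution's 46 is given no effect), ≥ 48, so (e) meets the standard.
  All elements met. The burden passes to the prosecution.
At Stage 4 the prosecution must meet clear and convincing evidence (weight is at least 77): on (f) the weight is 78, which does reach 77, so (f) meets the standard.
  All elements met at the final stage.
Every stage carried; the prosecution prevails.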